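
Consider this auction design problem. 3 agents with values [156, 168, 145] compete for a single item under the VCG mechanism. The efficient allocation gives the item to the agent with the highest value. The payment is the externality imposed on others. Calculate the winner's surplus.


Step 1: The winner is the agent with the highest value: agent 1 with value 168
Step 2: Values of other agents: [156, 145]
Step 3: VCG payment = max of others' values = 156
Step 4: Surplus = 168 - 156 = 12

12


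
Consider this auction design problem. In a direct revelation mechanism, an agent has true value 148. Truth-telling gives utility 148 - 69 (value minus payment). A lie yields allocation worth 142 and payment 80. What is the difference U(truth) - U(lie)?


Step 1: U(truth) = value - payment = 148 - 69 = 79
Step 2: U(lie) = allocation - payment = 142 - 80 = 62
Step 3: IC gap = 79 - 62 = 17

17


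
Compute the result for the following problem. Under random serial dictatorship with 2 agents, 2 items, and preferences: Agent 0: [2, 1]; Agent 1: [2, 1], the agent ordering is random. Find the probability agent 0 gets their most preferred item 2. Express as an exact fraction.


Step 1: Agent 0 wants item 2
Step 2: There are 2 possible orderings of agents
Step 3: In 1 orderings, agent 0 gets item 2
Step 4: Probability = 1/2

1/2


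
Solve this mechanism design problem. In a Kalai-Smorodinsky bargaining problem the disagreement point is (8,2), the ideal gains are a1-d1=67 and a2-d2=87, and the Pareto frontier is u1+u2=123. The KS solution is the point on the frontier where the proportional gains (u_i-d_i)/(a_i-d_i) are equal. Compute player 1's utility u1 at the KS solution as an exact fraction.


Step 1: At the KS point, (u1-d1)/r1 = (u2-d2)/r2 = t and u1+u2 = 123
Step 2: u1 = d1 + r1*t and u2 = d2 + r2*t, so (d1 + r1*t) + (d2 + r2*t) = 123
Step 3: t = (123 - 8 - 2)/(67 + 87) = 113/154
Step 4: u1 = d1 + r1*t = 8 + 67 * 113/154 = 8803/154
Step 5: (Check: u2 = d2 + r2*t = 10139/154; u1+u2 = 8803/154 + 10139/154 = 123, on the frontier.)

8803/154


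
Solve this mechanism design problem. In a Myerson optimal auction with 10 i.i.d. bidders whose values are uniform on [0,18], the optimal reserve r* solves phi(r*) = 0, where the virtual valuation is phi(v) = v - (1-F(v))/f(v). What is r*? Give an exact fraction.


Step 1: For U[0,18], F(v) = v/18 and f(v) = 1/18
Step 2: phi(v) = v - (1 - v/18)/(1/18) = v - (18 - v) = 2v - 18
Step 3: Set phi(r*) = 0: 2r* - 18 = 0
Step 4: r* = 18/2 = 9 (the number of bidders n = 10 does not enter)

9


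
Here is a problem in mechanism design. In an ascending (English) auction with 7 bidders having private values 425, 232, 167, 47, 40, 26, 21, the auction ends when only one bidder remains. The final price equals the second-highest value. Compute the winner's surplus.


Step 1: Identify the highest value: 425
Step 2: Identify the second-highest value: 232
Step 3: The final price = second-highest value = 232
Step 4: Surplus = 425 - 232 = 193

193


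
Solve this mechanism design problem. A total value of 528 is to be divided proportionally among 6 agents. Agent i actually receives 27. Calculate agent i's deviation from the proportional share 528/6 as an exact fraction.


Step 1: Proportional share = 528/6 = 88
Step 2: Agent's actual allocation = 27
Step 3: Excess = 27 - 88 = -61

-61


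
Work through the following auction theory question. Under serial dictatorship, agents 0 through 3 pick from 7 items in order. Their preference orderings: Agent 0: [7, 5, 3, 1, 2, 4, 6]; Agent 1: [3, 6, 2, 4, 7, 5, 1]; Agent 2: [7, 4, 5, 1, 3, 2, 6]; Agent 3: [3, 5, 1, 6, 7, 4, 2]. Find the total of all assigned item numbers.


Step 1: Agent 0 picks item 7
Step 2: Agent 1 picks item 3
Step 3: Agent 2 picks item 4
Step 4: Agent 3 picks item 5
Step 5: Sum = 7 + 3 + 4 + 5 = 19

19


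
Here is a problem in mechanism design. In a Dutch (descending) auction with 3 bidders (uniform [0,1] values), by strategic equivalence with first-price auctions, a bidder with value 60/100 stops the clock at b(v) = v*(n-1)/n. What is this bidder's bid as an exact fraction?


Step 1: Dutch auctions are strategically equivalent to first-price auctions
Step 2: The equilibrium bid is b(v) = v*(n-1)/n
Step 3: b = 3/5 * 2/3
Step 4: b = 2/5

2/5


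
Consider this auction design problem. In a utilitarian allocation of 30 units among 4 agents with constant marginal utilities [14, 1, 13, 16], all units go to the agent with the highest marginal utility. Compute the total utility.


Step 1: The marginal utilities are [14, 1, 13, 16]
Step 2: The highest marginal utility is 16
Step 3: All 30 units go to that agent
Step 4: Total utility = 16 * 30 = 480

480


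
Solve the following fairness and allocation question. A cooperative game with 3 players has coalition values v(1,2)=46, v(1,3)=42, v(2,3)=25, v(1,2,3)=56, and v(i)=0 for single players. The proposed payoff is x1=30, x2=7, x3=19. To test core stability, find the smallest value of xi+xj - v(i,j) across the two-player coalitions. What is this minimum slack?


Step 1: Slack for coalition (1,2): x1+x2 - v12 = 37 - 46 = -9
Step 2: Slack for coalition (1,3): x1+x3 - v13 = 49 - 42 = 7
Step 3: Slack for coalition (2,3): x2+x3 - v23 = 26 - 25 = 1
Step 4: Minimum slack = min(-9, 7, 1) = -9, attained by (1,2); coalition (1,2) can block (slack < 0), so the allocation is not in the core

-9


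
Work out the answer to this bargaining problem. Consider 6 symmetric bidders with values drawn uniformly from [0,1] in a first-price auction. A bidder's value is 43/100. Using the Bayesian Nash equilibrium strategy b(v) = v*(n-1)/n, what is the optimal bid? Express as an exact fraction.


Step 1: The symmetric BNE bidding function is b(v) = v * (n-1) / n
Step 2: Substitute v = 43/100 and n = 6
Step 3: b = 43/100 * 5/6
Step 4: b = 43/120

43/120


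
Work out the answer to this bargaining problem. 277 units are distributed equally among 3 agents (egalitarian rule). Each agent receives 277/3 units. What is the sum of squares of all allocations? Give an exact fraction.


Step 1: Each agent's share = 277/3
Step 2: Square of each share = (277/3)^2 = 76729/9
Step 3: Sum of squares = 3 * 76729/9 = 76729/3

76729/3


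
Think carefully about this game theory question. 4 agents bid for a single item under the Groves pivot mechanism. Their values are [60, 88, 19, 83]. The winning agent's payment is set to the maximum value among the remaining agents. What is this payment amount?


Step 1: The efficient winner is agent 1 with value 88
Step 2: Other agents' values: [60, 19, 83]
Step 3: Pivot payment = max(others) = 83
Step 4: The winner pays 83

83


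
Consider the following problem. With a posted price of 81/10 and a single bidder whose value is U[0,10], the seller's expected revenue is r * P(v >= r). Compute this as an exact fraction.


Step 1: Posted price r = 81/10, value support [0,10]
Step 2: P(v >= r) = (10 - 81/10)/10 = 19/100
Step 3: Expected revenue = r * P(v >= r) = 81/10 * 19/100
Step 4: Revenue = 1539/1000

1539/1000


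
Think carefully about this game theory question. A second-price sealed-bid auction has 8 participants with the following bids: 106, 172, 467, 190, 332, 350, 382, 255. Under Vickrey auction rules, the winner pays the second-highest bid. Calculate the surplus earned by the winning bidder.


Step 1: Sort bids in descending order: 467, 382, 350, 332, 255, 190, 172, 106
Step 2: The winning bid is the highest: 467
Step 3: The payment equals the second-highest bid: 382
Step 4: Surplus = winner's bid - payment = 467 - 382 = 85

85


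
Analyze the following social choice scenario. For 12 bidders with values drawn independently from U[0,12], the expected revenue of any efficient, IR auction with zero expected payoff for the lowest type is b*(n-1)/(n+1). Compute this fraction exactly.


Step 1: By Revenue Equivalence, expected revenue = b*(n-1)/(n+1)
Step 2: Substituting n = 12, b = 12
Step 3: Revenue = 12*(12-1)/(12+1) = 12*11/13
Step 4: Revenue = 132/13

132/13


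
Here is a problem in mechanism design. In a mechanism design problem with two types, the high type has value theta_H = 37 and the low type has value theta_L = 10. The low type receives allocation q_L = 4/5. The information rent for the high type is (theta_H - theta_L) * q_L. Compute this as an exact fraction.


Step 1: theta_H - theta_L = 37 - 10 = 27
Step 2: Information rent = (theta_H - theta_L) * q_L
Step 3: = 27 * 4/5
Step 4: = 108/5

108/5


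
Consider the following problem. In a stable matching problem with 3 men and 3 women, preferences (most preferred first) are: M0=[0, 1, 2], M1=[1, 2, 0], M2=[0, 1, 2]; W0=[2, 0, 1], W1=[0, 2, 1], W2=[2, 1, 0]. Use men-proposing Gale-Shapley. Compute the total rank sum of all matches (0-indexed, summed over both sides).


Step 1: Run Gale-Shapley (men propose, women hold best offer):
  M0 proposes to W0; she accepts
  M1 proposes to W1; she accepts
  M2 proposes to W0; she switches from M0
  M0 proposes to W1; she switches from M1
  M1 proposes to W2; she accepts
Step 2: Final matching: W0-M2, W1-M0, W2-M1
Step 3: 0-indexed ranks (man's rank of his match, then woman's): 0 + 0 + 1 + 0 + 1 + 1
Step 4: Total rank sum = 3

3


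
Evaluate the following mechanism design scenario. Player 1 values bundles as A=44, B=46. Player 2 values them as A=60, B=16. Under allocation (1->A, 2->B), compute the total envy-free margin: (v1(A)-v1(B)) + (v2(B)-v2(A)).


Step 1: Player 1's margin = v1(A) - v1(B) = 44 - 46 = -2
Step 2: Player 2's margin = v2(B) - v2(A) = 16 - 60 = -44
Step 3: Total margin = -2 + -44 = -46

-46


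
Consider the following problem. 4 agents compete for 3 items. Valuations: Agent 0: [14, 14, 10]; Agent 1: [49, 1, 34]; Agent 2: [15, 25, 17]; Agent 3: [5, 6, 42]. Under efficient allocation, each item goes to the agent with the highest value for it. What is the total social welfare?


Step 1: For each item, find the maximum value among all agents.
Step 2: Item 0 -> Agent 1 (value 49)
Step 3: Item 1 -> Agent 2 (value 25)
Step 4: Item 2 -> Agent 3 (value 42)
Step 5: Total welfare = 49 + 25 + 42 = 116

116


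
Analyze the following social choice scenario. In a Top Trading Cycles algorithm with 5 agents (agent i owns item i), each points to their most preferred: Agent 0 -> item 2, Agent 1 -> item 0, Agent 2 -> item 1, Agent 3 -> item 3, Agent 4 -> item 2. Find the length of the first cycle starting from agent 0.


Step 1: Trace the pointer graph from agent 0: 0 -> 2 -> 1 -> 0
Step 2: A cycle is detected when we revisit agent 0
Step 3: The cycle is: 0 -> 2 -> 1 -> 0
Step 4: Cycle length = 3

3


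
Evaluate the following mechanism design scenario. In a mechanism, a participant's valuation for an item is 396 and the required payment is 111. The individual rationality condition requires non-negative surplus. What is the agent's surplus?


Step 1: Surplus = value - payment = 396 - 111 = 285
Step 2: IR is satisfied (surplus >= 0)

285


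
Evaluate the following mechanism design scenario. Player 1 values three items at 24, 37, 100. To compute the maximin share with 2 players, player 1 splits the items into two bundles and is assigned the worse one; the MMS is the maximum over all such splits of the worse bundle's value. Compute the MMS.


Step 1: Item values = 24, 37, 100
Step 2: Enumerate all 2-bundle partitions and take the smaller bundle:
  Partition 1: {24} vs {37,100} -> bundles 24, 137; min = 24
  Partition 2: {37} vs {24,100} -> bundles 37, 124; min = 37
  Partition 3: {100} vs {24,37} -> bundles 100, 61; min = 61
Step 3: MMS = max(24, 37, 61) = 61

61


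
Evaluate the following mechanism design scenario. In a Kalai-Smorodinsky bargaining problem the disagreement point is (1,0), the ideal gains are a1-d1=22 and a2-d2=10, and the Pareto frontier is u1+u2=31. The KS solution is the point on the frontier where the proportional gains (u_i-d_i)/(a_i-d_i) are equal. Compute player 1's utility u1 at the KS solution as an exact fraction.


Step 1: At the KS point, (u1-d1)/r1 = (u2-d2)/r2 = t and u1+u2 = 31
Step 2: u1 = d1 + r1*t and u2 = d2 + r2*t, so (d1 + r1*t) + (d2 + r2*t) = 31
Step 3: t = (31 - 1 - 0)/(22 + 10) = 30/32 = 15/16
Step 4: u1 = d1 + r1*t = 1 + 22 * 15/16 = 173/8
Step 5: (Check: u2 = d2 + r2*t = 75/8; u1+u2 = 173/8 + 75/8 = 31, on the frontier.)

173/8


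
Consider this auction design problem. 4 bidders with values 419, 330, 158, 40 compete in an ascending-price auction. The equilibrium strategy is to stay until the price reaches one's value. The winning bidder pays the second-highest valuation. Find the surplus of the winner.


Step 1: Identify the highest value: 419
Step 2: Identify the second-highest value: 330
Step 3: The final price = second-highest value = 330
Step 4: Surplus = 419 - 330 = 89

89


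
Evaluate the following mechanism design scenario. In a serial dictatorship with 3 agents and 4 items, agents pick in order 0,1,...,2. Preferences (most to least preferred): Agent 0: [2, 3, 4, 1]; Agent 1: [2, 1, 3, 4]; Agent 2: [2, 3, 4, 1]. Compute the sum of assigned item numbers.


Step 1: Agent 0 picks item 2
Step 2: Agent 1 picks item 1
Step 3: Agent 2 picks item 3
Step 4: Sum = 2 + 1 + 3 = 6

6


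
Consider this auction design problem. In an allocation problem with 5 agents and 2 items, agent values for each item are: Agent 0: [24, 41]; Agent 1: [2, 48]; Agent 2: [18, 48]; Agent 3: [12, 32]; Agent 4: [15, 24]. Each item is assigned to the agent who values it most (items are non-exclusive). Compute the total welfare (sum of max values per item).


Step 1: For each item, find the maximum value among all agents.
Step 2: Item 0 -> Agent 0 (value 24)
Step 3: Item 1 -> Agent 1 (value 48)
Step 4: Total welfare = 24 + 48 = 72

72


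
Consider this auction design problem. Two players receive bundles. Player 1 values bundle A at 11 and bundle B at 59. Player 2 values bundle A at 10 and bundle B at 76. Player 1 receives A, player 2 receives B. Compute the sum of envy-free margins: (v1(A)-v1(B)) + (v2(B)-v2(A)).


Step 1: Player 1's margin = v1(A) - v1(B) = 11 - 59 = -48
Step 2: Player 2's margin = v2(B) - v2(A) = 76 - 10 = 66
Step 3: Total margin = -48 + 66 = 18

18


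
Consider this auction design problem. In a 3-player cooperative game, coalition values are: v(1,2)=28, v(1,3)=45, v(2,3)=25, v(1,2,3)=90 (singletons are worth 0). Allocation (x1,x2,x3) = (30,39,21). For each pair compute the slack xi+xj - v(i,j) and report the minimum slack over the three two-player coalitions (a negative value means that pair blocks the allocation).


Step 1: Slack for coalition (1,2): x1+x2 - v12 = 69 - 28 = 41
Step 2: Slack for coalition (1,3): x1+x3 - v13 = 51 - 45 = 6
Step 3: Slack for coalition (2,3): x2+x3 - v23 = 60 - 25 = 35
Step 4: Minimum slack = min(41, 6, 35) = 6, attained by (1,3); no pair can gain by deviating, so the allocation is in the core

6


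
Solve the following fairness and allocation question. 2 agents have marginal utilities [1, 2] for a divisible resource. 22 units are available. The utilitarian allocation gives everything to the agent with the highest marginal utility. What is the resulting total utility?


Step 1: The marginal utilities are [1, 2]
Step 2: The highest marginal utility is 2
Step 3: All 22 units go to that agent
Step 4: Total utility = 2 * 22 = 44

44


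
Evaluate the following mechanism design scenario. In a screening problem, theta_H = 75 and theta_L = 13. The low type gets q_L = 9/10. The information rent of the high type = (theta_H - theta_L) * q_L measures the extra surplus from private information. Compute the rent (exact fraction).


Step 1: theta_H - theta_L = 75 - 13 = 62
Step 2: Information rent = (theta_H - theta_L) * q_L
Step 3: = 62 * 9/10
Step 4: = 279/5

279/5


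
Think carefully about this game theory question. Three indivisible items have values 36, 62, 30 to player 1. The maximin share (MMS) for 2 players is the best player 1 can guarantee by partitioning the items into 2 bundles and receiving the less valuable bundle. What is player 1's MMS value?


Step 1: Item values = 36, 62, 30
Step 2: Enumerate all 2-bundle partitions and take the smaller bundle:
  Partition 1: {36} vs {62,30} -> bundles 36, 92; min = 36
  Partition 2: {62} vs {36,30} -> bundles 62, 66; min = 62
  Partition 3: {30} vs {36,62} -> bundles 30, 98; min = 30
Step 3: MMS = max(36, 62, 30) = 62

62


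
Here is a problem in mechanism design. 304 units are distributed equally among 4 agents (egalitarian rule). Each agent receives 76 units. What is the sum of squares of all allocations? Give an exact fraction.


Step 1: Each agent's share = 304/4 = 76
Step 2: Square of each share = (76)^2 = 5776
Step 3: Sum of squares = 4 * 5776 = 23104

23104


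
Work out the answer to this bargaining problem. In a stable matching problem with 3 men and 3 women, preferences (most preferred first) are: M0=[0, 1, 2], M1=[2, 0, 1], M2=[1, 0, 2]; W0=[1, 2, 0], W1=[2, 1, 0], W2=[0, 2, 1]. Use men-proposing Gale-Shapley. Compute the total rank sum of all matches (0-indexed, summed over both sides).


Step 1: Run Gale-Shapley (men propose, women hold best offer):
  M0 proposes to W0; she accepts
  M1 proposes to W2; she accepts
  M2 proposes to W1; she accepts
Step 2: Final matching: W0-M0, W1-M2, W2-M1
Step 3: 0-indexed ranks (man's rank of his match, then woman's): 0 + 2 + 0 + 0 + 0 + 2
Step 4: Total rank sum = 4

4


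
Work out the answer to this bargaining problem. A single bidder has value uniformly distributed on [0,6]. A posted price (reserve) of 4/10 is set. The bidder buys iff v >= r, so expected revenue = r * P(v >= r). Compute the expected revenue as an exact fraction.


Step 1: Posted price r = 2/5, value support [0,6]
Step 2: P(v >= r) = (6 - 2/5)/6 = 14/15
Step 3: Expected revenue = r * P(v >= r) = 2/5 * 14/15
Step 4: Revenue = 28/75

28/75


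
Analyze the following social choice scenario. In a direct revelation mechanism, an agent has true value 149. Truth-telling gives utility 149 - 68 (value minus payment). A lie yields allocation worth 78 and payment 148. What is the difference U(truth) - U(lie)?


Step 1: U(truth) = value - payment = 149 - 68 = 81
Step 2: U(lie) = allocation - payment = 78 - 148 = -70
Step 3: IC gap = 81 - (-70) = 151

151


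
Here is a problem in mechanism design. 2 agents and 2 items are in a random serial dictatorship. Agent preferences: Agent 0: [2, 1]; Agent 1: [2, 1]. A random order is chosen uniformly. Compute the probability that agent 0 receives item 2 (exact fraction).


Step 1: Agent 0 wants item 2
Step 2: There are 2 possible orderings of agents
Step 3: In 1 orderings, agent 0 gets item 2
Step 4: Probability = 1/2

1/2


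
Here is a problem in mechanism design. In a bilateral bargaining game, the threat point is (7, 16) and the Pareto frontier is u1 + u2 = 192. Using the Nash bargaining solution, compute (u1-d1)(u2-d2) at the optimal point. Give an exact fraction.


Step 1: The Nash solution splits surplus symmetrically above the disagreement point
Step 2: u1 = (total + d1 - d2)/2 = (192 + 7 - 16)/2 = 183/2
Step 3: u2 = (total - d1 + d2)/2 = (192 - 7 + 16)/2 = 201/2
Step 4: Nash product = (183/2 - 7) * (201/2 - 16)
Step 5: = 169/2 * 169/2 = 28561/4

28561/4


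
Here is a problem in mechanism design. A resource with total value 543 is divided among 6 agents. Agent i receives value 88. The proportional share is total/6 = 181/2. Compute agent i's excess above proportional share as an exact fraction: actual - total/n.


Step 1: Proportional share = 543/6 = 181/2
Step 2: Agent's actual allocation = 88
Step 3: Excess = 88 - 181/2 = -5/2

-5/2


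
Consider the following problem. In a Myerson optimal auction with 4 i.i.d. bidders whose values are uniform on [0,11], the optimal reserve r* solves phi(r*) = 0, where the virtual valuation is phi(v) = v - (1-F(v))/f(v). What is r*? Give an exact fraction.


Step 1: For U[0,11], F(v) = v/11 and f(v) = 1/11
Step 2: phi(v) = v - (1 - v/11)/(1/11) = v - (11 - v) = 2v - 11
Step 3: Set phi(r*) = 0: 2r* - 11 = 0
Step 4: r* = 11/2 (the number of bidders n = 4 does not enter)

11/2


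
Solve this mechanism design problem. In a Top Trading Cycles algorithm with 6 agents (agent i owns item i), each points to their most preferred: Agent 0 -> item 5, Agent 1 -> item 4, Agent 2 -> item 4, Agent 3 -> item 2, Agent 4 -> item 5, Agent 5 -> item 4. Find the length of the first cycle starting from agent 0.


Step 1: Trace the pointer graph from agent 0: 0 -> 5 -> 4 -> 5
Step 2: A cycle is detected when we revisit agent 5
Step 3: The cycle is: 5 -> 4 -> 5
Step 4: Cycle length = 2

2


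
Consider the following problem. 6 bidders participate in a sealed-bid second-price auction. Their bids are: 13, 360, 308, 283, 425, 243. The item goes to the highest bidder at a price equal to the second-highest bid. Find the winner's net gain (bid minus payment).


Step 1: Sort bids in descending order: 425, 360, 308, 283, 243, 13
Step 2: The winning bid is the highest: 425
Step 3: The payment equals the second-highest bid: 360
Step 4: Surplus = winner's bid - payment = 425 - 360 = 65

65


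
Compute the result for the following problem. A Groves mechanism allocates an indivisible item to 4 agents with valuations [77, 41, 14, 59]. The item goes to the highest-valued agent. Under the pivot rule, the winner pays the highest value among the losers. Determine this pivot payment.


Step 1: The efficient winner is agent 0 with value 77
Step 2: Other agents' values: [41, 14, 59]
Step 3: Pivot payment = max(others) = 59
Step 4: The winner pays 59

59


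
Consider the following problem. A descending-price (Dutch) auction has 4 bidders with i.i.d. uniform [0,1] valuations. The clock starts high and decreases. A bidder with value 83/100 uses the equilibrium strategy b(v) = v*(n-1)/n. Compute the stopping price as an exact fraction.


Step 1: Dutch auctions are strategically equivalent to first-price auctions
Step 2: The equilibrium bid is b(v) = v*(n-1)/n
Step 3: b = 83/100 * 3/4
Step 4: b = 249/400

249/400


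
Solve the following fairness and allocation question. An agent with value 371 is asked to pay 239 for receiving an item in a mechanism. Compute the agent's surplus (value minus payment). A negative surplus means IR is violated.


Step 1: Surplus = value - payment = 371 - 239 = 132
Step 2: IR is satisfied (surplus >= 0)

132


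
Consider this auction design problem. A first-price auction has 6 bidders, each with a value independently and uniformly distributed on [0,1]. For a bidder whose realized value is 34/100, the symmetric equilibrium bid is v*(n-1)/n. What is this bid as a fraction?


Step 1: The symmetric BNE bidding function is b(v) = v * (n-1) / n
Step 2: Substitute v = 17/50 and n = 6
Step 3: b = 17/50 * 5/6
Step 4: b = 17/60

17/60


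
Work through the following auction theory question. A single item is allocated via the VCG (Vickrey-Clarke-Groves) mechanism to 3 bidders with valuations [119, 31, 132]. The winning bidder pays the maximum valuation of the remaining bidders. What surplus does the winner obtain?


Step 1: The winner is the agent with the highest value: agent 2 with value 132
Step 2: Values of other agents: [119, 31]
Step 3: VCG payment = max of others' values = 119
Step 4: Surplus = 132 - 119 = 13

13


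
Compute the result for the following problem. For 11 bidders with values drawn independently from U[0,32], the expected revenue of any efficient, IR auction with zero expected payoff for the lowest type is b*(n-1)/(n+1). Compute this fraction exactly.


Step 1: By Revenue Equivalence, expected revenue = b*(n-1)/(n+1)
Step 2: Substituting n = 11, b = 32
Step 3: Revenue = 32*(11-1)/(11+1) = 32*10/12
Step 4: Revenue = 320/12 = 80/3

80/3


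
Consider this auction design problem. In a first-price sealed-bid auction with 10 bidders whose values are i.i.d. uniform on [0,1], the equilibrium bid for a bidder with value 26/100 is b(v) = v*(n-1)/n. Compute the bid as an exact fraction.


Step 1: The symmetric BNE bidding function is b(v) = v * (n-1) / n
Step 2: Substitute v = 13/50 and n = 10
Step 3: b = 13/50 * 9/10
Step 4: b = 117/500

117/500


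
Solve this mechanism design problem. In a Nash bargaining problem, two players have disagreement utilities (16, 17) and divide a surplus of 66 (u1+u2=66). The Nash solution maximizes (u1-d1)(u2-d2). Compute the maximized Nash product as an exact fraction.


Step 1: The Nash solution splits surplus symmetrically above the disagreement point
Step 2: u1 = (total + d1 - d2)/2 = (66 + 16 - 17)/2 = 65/2
Step 3: u2 = (total - d1 + d2)/2 = (66 - 16 + 17)/2 = 67/2
Step 4: Nash product = (65/2 - 16) * (67/2 - 17)
Step 5: = 33/2 * 33/2 = 1089/4

1089/4


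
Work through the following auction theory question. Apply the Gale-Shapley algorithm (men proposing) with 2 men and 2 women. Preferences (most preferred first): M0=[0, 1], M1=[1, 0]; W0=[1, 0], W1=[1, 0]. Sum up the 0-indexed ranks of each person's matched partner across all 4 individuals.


Step 1: Run Gale-Shapley (men propose, women hold best offer):
  M0 proposes to W0; she accepts
  M1 proposes to W1; she accepts
Step 2: Final matching: W0-M0, W1-M1
Step 3: 0-indexed ranks (man's rank of his match, then woman's): 0 + 1 + 0 + 0
Step 4: Total rank sum = 1

1


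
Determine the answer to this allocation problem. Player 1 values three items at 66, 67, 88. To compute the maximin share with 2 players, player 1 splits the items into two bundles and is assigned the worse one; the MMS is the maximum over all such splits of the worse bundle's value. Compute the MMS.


Step 1: Item values = 66, 67, 88
Step 2: Enumerate all 2-bundle partitions and take the smaller bundle:
  Partition 1: {66} vs {67,88} -> bundles 66, 155; min = 66
  Partition 2: {67} vs {66,88} -> bundles 67, 154; min = 67
  Partition 3: {88} vs {66,67} -> bundles 88, 133; min = 88
Step 3: MMS = max(66, 67, 88) = 88

88


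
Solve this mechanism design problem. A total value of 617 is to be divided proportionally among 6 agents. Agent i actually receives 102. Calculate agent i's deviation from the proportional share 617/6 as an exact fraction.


Step 1: Proportional share = 617/6
Step 2: Agent's actual allocation = 102
Step 3: Excess = 102 - 617/6 = -5/6

-5/6


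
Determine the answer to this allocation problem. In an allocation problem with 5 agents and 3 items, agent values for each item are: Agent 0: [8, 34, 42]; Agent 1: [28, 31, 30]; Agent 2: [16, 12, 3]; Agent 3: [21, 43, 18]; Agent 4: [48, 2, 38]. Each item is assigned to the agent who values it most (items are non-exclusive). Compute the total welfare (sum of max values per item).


Step 1: For each item, find the maximum value among all agents.
Step 2: Item 0 -> Agent 4 (value 48)
Step 3: Item 1 -> Agent 3 (value 43)
Step 4: Item 2 -> Agent 0 (value 42)
Step 5: Total welfare = 48 + 43 + 42 = 133

133


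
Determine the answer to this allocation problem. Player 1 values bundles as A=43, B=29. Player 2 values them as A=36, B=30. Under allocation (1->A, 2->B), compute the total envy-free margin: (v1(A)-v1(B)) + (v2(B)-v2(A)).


Step 1: Player 1's margin = v1(A) - v1(B) = 43 - 29 = 14
Step 2: Player 2's margin = v2(B) - v2(A) = 30 - 36 = -6
Step 3: Total margin = 14 + -6 = 8

8


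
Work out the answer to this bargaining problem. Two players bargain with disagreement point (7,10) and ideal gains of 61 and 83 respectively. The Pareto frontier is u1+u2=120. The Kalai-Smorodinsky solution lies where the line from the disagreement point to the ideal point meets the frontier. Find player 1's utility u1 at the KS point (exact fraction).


Step 1: At the KS point, (u1-d1)/r1 = (u2-d2)/r2 = t and u1+u2 = 120
Step 2: u1 = d1 + r1*t and u2 = d2 + r2*t, so (d1 + r1*t) + (d2 + r2*t) = 120
Step 3: t = (120 - 7 - 10)/(61 + 83) = 103/144
Step 4: u1 = d1 + r1*t = 7 + 61 * 103/144 = 7291/144
Step 5: (Check: u2 = d2 + r2*t = 9989/144; u1+u2 = 7291/144 + 9989/144 = 120, on the frontier.)

7291/144


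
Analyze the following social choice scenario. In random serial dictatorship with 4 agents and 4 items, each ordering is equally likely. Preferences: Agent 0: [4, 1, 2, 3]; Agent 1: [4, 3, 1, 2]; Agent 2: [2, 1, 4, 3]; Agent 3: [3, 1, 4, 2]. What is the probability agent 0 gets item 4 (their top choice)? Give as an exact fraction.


Step 1: Agent 0 wants item 4
Step 2: There are 24 possible orderings of agents
Step 3: In 12 orderings, agent 0 gets item 4
Step 4: Probability = 12/24 = 1/2

1/2


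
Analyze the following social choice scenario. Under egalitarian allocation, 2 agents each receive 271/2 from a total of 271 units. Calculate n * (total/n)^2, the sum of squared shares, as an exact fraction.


Step 1: Each agent's share = 271/2
Step 2: Square of each share = (271/2)^2 = 73441/4
Step 3: Sum of squares = 2 * 73441/4 = 73441/2

73441/2


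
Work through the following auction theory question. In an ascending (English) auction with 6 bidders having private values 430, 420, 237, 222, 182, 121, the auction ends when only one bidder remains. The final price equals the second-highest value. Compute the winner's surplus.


Step 1: Identify the highest value: 430
Step 2: Identify the second-highest value: 420
Step 3: The final price = second-highest value = 420
Step 4: Surplus = 430 - 420 = 10

10


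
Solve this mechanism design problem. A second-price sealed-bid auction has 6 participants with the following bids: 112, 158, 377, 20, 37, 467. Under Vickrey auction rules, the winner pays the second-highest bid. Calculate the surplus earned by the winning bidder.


Step 1: Sort bids in descending order: 467, 377, 158, 112, 37, 20
Step 2: The winning bid is the highest: 467
Step 3: The payment equals the second-highest bid: 377
Step 4: Surplus = winner's bid - payment = 467 - 377 = 90

90


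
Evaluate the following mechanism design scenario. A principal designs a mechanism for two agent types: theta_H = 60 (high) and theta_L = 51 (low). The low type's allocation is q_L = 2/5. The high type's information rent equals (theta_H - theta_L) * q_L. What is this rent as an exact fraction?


Step 1: theta_H - theta_L = 60 - 51 = 9
Step 2: Information rent = (theta_H - theta_L) * q_L
Step 3: = 9 * 2/5
Step 4: = 18/5

18/5


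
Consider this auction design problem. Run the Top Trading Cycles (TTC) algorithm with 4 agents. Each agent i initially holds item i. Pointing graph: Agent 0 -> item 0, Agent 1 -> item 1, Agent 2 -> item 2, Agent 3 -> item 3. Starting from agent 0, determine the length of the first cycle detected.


Step 1: Trace the pointer graph from agent 0: 0 -> 0
Step 2: A cycle is detected when we revisit agent 0
Step 3: The cycle is: 0 -> 0
Step 4: Cycle length = 1

1


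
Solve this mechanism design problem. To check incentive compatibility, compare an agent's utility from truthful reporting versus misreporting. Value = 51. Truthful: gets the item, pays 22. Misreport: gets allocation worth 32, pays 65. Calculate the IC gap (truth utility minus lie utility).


Step 1: U(truth) = value - payment = 51 - 22 = 29
Step 2: U(lie) = allocation - payment = 32 - 65 = -33
Step 3: IC gap = 29 - (-33) = 62

62


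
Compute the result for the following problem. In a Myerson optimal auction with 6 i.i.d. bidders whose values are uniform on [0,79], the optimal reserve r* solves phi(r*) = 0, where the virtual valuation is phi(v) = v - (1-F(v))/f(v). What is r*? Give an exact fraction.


Step 1: For U[0,79], F(v) = v/79 and f(v) = 1/79
Step 2: phi(v) = v - (1 - v/79)/(1/79) = v - (79 - v) = 2v - 79
Step 3: Set phi(r*) = 0: 2r* - 79 = 0
Step 4: r* = 79/2 (the number of bidders n = 6 does not enter)

79/2


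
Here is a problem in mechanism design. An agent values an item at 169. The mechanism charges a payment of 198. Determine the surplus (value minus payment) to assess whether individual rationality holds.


Step 1: Surplus = value - payment = 169 - 198 = -29
Step 2: IR is violated (surplus < 0)

-29


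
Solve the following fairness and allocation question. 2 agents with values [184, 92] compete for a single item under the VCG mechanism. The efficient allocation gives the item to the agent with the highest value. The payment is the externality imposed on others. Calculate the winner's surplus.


Step 1: The winner is the agent with the highest value: agent 0 with value 184
Step 2: Values of other agents: [92]
Step 3: VCG payment = max of others' values = 92
Step 4: Surplus = 184 - 92 = 92

92


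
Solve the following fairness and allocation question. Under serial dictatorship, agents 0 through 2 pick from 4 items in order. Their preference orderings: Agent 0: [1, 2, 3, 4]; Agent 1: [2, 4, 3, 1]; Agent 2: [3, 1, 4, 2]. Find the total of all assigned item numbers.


Step 1: Agent 0 picks item 1
Step 2: Agent 1 picks item 2
Step 3: Agent 2 picks item 3
Step 4: Sum = 1 + 2 + 3 = 6

6


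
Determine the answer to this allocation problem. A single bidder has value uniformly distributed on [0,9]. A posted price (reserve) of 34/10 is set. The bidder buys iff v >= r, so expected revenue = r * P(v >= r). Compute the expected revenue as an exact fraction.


Step 1: Posted price r = 17/5, value support [0,9]
Step 2: P(v >= r) = (9 - 17/5)/9 = 28/45
Step 3: Expected revenue = r * P(v >= r) = 17/5 * 28/45
Step 4: Revenue = 476/225

476/225


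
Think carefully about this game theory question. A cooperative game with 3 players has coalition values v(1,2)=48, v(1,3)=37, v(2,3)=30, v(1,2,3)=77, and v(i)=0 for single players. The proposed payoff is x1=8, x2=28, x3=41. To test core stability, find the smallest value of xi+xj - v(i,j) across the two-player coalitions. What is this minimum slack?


Step 1: Slack for coalition (1,2): x1+x2 - v12 = 36 - 48 = -12
Step 2: Slack for coalition (1,3): x1+x3 - v13 = 49 - 37 = 12
Step 3: Slack for coalition (2,3): x2+x3 - v23 = 69 - 30 = 39
Step 4: Minimum slack = min(-12, 12, 39) = -12, attained by (1,2); coalition (1,2) can block (slack < 0), so the allocation is not in the core

-12


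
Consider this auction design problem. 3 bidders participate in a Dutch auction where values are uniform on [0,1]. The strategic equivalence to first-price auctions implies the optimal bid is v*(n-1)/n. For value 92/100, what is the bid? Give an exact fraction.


Step 1: Dutch auctions are strategically equivalent to first-price auctions
Step 2: The equilibrium bid is b(v) = v*(n-1)/n
Step 3: b = 23/25 * 2/3
Step 4: b = 46/75

46/75


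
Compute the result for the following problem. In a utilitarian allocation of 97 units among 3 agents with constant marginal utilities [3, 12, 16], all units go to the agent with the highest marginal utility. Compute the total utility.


Step 1: The marginal utilities are [3, 12, 16]
Step 2: The highest marginal utility is 16
Step 3: All 97 units go to that agent
Step 4: Total utility = 16 * 97 = 1552

1552


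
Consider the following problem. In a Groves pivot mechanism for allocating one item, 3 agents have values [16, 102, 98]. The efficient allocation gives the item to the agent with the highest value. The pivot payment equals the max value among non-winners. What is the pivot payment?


Step 1: The efficient winner is agent 1 with value 102
Step 2: Other agents' values: [16, 98]
Step 3: Pivot payment = max(others) = 98
Step 4: The winner pays 98

98


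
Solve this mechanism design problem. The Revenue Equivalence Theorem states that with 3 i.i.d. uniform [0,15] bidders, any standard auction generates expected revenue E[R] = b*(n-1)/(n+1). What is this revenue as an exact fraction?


Step 1: By Revenue Equivalence, expected revenue = b*(n-1)/(n+1)
Step 2: Substituting n = 3, b = 15
Step 3: Revenue = 15*(3-1)/(3+1) = 15*2/4
Step 4: Revenue = 30/4 = 15/2

15/2


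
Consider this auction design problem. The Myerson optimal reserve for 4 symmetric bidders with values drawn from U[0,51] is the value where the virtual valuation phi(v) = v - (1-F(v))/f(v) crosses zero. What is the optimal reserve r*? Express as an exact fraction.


Step 1: For U[0,51], F(v) = v/51 and f(v) = 1/51
Step 2: phi(v) = v - (1 - v/51)/(1/51) = v - (51 - v) = 2v - 51
Step 3: Set phi(r*) = 0: 2r* - 51 = 0
Step 4: r* = 51/2 (the number of bidders n = 4 does not enter)

51/2


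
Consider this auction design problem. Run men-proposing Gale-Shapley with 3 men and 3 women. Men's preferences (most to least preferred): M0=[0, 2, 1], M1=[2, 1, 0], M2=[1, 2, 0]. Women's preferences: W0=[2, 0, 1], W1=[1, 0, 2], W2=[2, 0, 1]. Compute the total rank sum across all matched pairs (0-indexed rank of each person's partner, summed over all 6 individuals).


Step 1: Run Gale-Shapley (men propose, women hold best offer):
  M0 proposes to W0; she accepts
  M1 proposes to W2; she accepts
  M2 proposes to W1; she accepts
Step 2: Final matching: W0-M0, W1-M2, W2-M1
Step 3: 0-indexed ranks (man's rank of his match, then woman's): 0 + 1 + 0 + 2 + 0 + 2
Step 4: Total rank sum = 5

5


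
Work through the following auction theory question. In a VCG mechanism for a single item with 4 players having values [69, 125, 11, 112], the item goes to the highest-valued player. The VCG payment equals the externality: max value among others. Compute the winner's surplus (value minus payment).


Step 1: The winner is the agent with the highest value: agent 1 with value 125
Step 2: Values of other agents: [69, 11, 112]
Step 3: VCG payment = max of others' values = 112
Step 4: Surplus = 125 - 112 = 13

13


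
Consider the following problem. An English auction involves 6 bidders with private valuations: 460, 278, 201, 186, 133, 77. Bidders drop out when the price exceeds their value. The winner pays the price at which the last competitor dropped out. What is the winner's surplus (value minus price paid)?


Step 1: Identify the highest value: 460
Step 2: Identify the second-highest value: 278
Step 3: The final price = second-highest value = 278
Step 4: Surplus = 460 - 278 = 182

182


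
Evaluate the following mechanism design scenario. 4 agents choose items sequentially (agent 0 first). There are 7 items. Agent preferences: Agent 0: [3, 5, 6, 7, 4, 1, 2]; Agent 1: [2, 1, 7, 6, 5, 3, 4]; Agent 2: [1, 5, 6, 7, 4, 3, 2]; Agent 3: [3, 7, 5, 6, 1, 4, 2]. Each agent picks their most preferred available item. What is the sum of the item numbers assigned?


Step 1: Agent 0 picks item 3
Step 2: Agent 1 picks item 2
Step 3: Agent 2 picks item 1
Step 4: Agent 3 picks item 7
Step 5: Sum = 3 + 2 + 1 + 7 = 13

13


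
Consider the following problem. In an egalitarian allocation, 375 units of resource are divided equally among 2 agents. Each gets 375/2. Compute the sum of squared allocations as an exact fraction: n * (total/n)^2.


Step 1: Each agent's share = 375/2
Step 2: Square of each share = (375/2)^2 = 140625/4
Step 3: Sum of squares = 2 * 140625/4 = 140625/2

140625/2


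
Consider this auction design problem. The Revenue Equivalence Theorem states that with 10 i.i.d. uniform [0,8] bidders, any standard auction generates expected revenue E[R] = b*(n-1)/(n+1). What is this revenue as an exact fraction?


Step 1: By Revenue Equivalence, expected revenue = b*(n-1)/(n+1)
Step 2: Substituting n = 10, b = 8
Step 3: Revenue = 8*(10-1)/(10+1) = 8*9/11
Step 4: Revenue = 72/11

72/11


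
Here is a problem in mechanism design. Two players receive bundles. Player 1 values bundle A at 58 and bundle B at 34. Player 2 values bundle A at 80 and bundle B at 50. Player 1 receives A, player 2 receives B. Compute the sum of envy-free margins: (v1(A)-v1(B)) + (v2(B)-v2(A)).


Step 1: Player 1's margin = v1(A) - v1(B) = 58 - 34 = 24
Step 2: Player 2's margin = v2(B) - v2(A) = 50 - 80 = -30
Step 3: Total margin = 24 + -30 = -6

-6


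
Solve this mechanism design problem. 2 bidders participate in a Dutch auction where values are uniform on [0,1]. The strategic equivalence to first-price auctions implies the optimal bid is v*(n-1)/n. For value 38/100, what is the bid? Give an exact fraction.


Step 1: Dutch auctions are strategically equivalent to first-price auctions
Step 2: The equilibrium bid is b(v) = v*(n-1)/n
Step 3: b = 19/50 * 1/2
Step 4: b = 19/100

19/100
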